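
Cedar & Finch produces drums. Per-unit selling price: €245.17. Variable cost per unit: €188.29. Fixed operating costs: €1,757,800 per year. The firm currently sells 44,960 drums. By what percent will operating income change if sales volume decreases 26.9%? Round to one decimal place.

At 44,960 units, contribution = 44,960 × €56.88 = €2,557,324.80.
Operating income = contribution − fixed costs = €2,557,324.80 − €1,757,800 = €799,524.80.
So DOL = total CM / EBIT = €2,557,324.80 / €799,524.80 = 3.1986.
Operating income changes by 3.1986 × -26.9% = -86.0%.

-86.0%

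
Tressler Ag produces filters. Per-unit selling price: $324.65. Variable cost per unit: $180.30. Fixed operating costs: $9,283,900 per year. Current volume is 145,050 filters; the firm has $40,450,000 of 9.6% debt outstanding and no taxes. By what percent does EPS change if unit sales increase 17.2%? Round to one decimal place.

+46.3%

Total contribution margin = 145,050 × $144.35 = $20,937,967.50.
Subtracting fixed costs: EBIT = $20,937,967.50 − $9,283,900 = $11,654,067.50.
Interest = $3,883,200.00, so EBIT − I = $7,770,867.50.
DCL = total CM / (EBIT − I) = $20,937,967.50 / $7,770,867.50 = 2.6944.
%ΔEPS = DCL × %ΔSales = 2.6944 × +17.2% = +46.3%.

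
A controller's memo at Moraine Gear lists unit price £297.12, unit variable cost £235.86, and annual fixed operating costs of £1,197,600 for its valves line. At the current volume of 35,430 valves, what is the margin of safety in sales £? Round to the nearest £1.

£4,718,426

Unit CM = price − variable cost = £297.12 − £235.86 = £61.26. Break-even units = £1,197,600 ÷ £61.26 = 19,549.46; break-even revenue = 19,549.46 × £297.12 = £5,808,535.95.
Current sales = 35,430 × £297.12 = £10,526,961.60.
Margin of safety = £10,526,961.60 − £5,808,535.95 = £4,718,426.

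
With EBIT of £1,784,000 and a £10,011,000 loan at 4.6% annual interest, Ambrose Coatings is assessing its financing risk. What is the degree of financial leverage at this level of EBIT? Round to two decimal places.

1.35

Annual interest charges come to £460,506.00.
DFL = EBIT ÷ (EBIT − I) = £1,784,000 ÷ (£1,784,000 − £460,506.00) = £1,784,000 ÷ £1,323,494.00 = 1.3479.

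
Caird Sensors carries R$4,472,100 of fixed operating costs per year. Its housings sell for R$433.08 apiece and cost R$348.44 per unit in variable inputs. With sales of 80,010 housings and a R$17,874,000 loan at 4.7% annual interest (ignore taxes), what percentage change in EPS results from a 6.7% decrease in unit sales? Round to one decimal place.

Contribution at this volume is 80,010 × R$84.64 = R$6,772,046.40.
Operating income = contribution − fixed costs = R$6,772,046.40 − R$4,472,100 = R$2,299,946.40.
Interest = R$840,078.00, so EBIT − I = R$1,459,868.40.
DCL = total CM / (EBIT − I) = R$6,772,046.40 / R$1,459,868.40 = 4.6388.
%ΔEPS = DCL × %ΔSales = 4.6388 × -6.7% = -31.1%.

-31.1%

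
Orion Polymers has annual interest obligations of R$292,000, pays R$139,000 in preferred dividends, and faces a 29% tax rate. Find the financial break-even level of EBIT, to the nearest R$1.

Grossing the preferred dividend up to pre-tax terms: R$139,000 / (1 − 0.29) = R$195,774.65.
EPS = 0 when EBIT covers interest plus the pre-tax preferred burden: R$292,000 + R$195,774.65 = R$487,774.65.

R$487,775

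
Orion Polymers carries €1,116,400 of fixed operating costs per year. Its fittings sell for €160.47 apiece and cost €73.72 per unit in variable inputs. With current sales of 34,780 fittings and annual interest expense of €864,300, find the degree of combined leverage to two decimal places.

2.91

Total contribution margin = 34,780 × €86.75 = €3,017,165.00.
Operating income = contribution − fixed costs = €3,017,165.00 − €1,116,400 = €1,900,765.00. Interest = €864,300.00.
DOL = €3,017,165.00 ÷ €1,900,765.00 = 1.5873; DFL = €1,900,765.00 ÷ €1,036,465.00 = 1.8339.
Combined leverage = 1.5873 × 1.8339 = 2.9109.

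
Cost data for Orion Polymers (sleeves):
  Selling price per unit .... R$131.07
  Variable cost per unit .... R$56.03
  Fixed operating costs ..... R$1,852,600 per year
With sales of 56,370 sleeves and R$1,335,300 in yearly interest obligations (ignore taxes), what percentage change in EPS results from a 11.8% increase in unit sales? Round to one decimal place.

Contribution at this volume is 56,370 × R$75.04 = R$4,230,004.80.
Operating income = contribution − fixed costs = R$4,230,004.80 − R$1,852,600 = R$2,377,404.80.
After interest of R$1,335,300.00, pre-tax earnings = R$1,042,104.80.
DCL = total CM / (EBIT − I) = R$4,230,004.80 / R$1,042,104.80 = 4.0591.
%ΔEPS = DCL × %ΔSales = 4.0591 × +11.8% = +47.9%.

+47.9%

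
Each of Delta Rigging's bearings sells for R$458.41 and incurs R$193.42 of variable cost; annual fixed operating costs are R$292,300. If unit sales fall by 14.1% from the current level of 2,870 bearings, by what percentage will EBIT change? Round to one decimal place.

Total contribution margin = 2,870 × R$264.99 = R$760,521.30.
Subtracting fixed costs: EBIT = R$760,521.30 − R$292,300 = R$468,221.30.
So DOL = total CM / EBIT = R$760,521.30 / R$468,221.30 = 1.6243.
So EBIT moves 1.6243 × (-14.1%) = -22.9%.

-22.9%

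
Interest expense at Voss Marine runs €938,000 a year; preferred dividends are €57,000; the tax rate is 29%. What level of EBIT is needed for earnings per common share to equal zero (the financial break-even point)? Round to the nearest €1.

Grossing the preferred dividend up to pre-tax terms: €57,000 / (1 − 0.29) = €80,281.69.
Financial break-even EBIT = interest + D_p ÷ (1 − t) = €938,000 + €80,281.69 = €1,018,281.69.

€1,018,282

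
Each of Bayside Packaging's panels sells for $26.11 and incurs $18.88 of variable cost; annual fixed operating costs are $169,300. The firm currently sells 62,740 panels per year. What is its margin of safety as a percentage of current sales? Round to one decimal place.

Each unit contributes $26.11 − $18.88 = $7.23. Break-even units = $169,300 ÷ $7.23 = 23,416.32; break-even revenue = 23,416.32 × $26.11 = $611,400.14.
Actual sales revenue = 62,740 × $26.11 = $1,638,141.40.
Margin of safety = ($1,638,141.40 − $611,400.14) ÷ $1,638,141.40 = 62.7%.

62.7%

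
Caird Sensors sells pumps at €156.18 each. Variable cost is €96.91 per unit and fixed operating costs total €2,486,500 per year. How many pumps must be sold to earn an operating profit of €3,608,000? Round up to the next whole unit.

102,827 pumps

Contribution margin per unit = €156.18 − €96.91 = €59.27.
Units = (FC + target) / CM = (€2,486,500 + €3,608,000) / €59.27 = 102,826.05, so 102,827 pumps.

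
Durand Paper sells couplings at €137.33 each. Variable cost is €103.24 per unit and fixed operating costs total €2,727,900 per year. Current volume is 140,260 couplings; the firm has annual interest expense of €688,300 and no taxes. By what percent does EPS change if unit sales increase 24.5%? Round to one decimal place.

At 140,260 units, contribution = 140,260 × €34.09 = €4,781,463.40.
Subtracting fixed costs: EBIT = €4,781,463.40 − €2,727,900 = €2,053,563.40.
Interest = €688,300.00, so EBIT − I = €1,365,263.40.
DCL = total CM / (EBIT − I) = €4,781,463.40 / €1,365,263.40 = 3.5022.
EPS therefore changes by 3.5022 × (+24.5%) = +85.8%.

+85.8%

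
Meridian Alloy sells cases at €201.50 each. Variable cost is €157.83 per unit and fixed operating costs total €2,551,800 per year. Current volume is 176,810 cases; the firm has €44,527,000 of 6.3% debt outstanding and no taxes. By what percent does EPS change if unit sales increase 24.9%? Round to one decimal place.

+81.3%

At 176,810 units, contribution = 176,810 × €43.67 = €7,721,292.70.
EBIT = €7,721,292.70 − €2,551,800 = €5,169,492.70.
Interest = €2,805,201.00, so EBIT − I = €2,364,291.70.
DCL = total CM / (EBIT − I) = €7,721,292.70 / €2,364,291.70 = 3.2658.
EPS therefore changes by 3.2658 × (+24.9%) = +81.3%.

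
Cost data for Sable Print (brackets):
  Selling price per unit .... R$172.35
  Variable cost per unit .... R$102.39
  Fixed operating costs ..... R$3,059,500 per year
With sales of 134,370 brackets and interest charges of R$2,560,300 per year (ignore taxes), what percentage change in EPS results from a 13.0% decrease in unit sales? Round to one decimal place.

Contribution at this volume is 134,370 × R$69.96 = R$9,400,525.20.
Operating income = contribution − fixed costs = R$9,400,525.20 − R$3,059,500 = R$6,341,025.20.
After interest of R$2,560,300.00, pre-tax earnings = R$3,780,725.20.
Degree of combined leverage = contribution ÷ (EBIT − I) = R$9,400,525.20 ÷ R$3,780,725.20 = 2.4864.
%ΔEPS = DCL × %ΔSales = 2.4864 × -13.0% = -32.3%.

-32.3%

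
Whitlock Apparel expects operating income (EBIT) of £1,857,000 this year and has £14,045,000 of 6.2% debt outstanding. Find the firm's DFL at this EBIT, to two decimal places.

1.88

Annual interest charges come to £870,790.00.
Degree of financial leverage = EBIT / (EBIT − interest) = £1,857,000 / £986,210.00 = 1.8830.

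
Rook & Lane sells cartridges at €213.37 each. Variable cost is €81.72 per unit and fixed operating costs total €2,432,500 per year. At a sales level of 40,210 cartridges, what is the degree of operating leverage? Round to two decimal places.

1.85

At 40,210 units, contribution = 40,210 × €131.65 = €5,293,646.50.
EBIT = €5,293,646.50 − €2,432,500 = €2,861,146.50.
So DOL = total CM / EBIT = €5,293,646.50 / €2,861,146.50 = 1.8502.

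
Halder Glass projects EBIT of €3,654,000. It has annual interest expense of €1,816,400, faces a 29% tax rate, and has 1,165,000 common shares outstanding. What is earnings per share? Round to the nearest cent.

Interest = €1,816,400.00, so EBT = €3,654,000 − €1,816,400.00 = €1,837,600.00.
After tax at 29%: net income = €1,837,600.00 × 0.71 = €1,304,696.00.
EPS = €1,304,696.00 ÷ 1,165,000 = €1.12.

€1.12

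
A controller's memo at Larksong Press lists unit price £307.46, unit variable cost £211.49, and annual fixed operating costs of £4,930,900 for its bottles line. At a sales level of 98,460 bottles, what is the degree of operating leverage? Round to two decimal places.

Contribution at this volume is 98,460 × £95.97 = £9,449,206.20.
EBIT = £9,449,206.20 − £4,930,900 = £4,518,306.20.
So DOL = total CM / EBIT = £9,449,206.20 / £4,518,306.20 = 2.0913.

2.09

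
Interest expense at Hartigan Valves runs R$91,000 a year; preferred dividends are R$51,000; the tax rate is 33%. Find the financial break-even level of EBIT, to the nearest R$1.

Grossing the preferred dividend up to pre-tax terms: R$51,000 / (1 − 0.33) = R$76,119.40.
Financial break-even EBIT = interest + D_p ÷ (1 − t) = R$91,000 + R$76,119.40 = R$167,119.40.

R$167,119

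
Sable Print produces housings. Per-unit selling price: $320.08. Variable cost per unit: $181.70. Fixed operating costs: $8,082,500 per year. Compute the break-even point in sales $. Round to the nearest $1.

Contribution margin per unit = $320.08 − $181.70 = $138.38, a CM ratio of $138.38 ÷ $320.08 = 0.4323.
Break-even revenue = fixed costs × price ÷ CM = $8,082,500 × $320.08 ÷ $138.38 = $18,695,235.

$18,695,235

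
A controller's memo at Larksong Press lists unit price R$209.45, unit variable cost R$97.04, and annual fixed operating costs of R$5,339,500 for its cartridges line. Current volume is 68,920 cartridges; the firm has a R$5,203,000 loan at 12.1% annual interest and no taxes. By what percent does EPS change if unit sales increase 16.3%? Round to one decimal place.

Total contribution margin = 68,920 × R$112.41 = R$7,747,297.20.
Subtracting fixed costs: EBIT = R$7,747,297.20 − R$5,339,500 = R$2,407,797.20.
Interest = R$629,563.00, so EBIT − I = R$1,778,234.20.
DCL = total CM / (EBIT − I) = R$7,747,297.20 / R$1,778,234.20 = 4.3567.
%ΔEPS = DCL × %ΔSales = 4.3567 × +16.3% = +71.0%.

+71.0%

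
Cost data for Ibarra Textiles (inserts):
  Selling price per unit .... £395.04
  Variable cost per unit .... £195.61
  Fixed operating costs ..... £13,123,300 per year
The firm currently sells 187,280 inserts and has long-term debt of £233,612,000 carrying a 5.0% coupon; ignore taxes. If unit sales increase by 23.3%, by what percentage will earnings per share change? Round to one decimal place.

At 187,280 units, contribution = 187,280 × £199.43 = £37,349,250.40.
Subtracting fixed costs: EBIT = £37,349,250.40 − £13,123,300 = £24,225,950.40.
Interest = £11,680,600.00, so EBIT − I = £12,545,350.40.
DCL = total CM / (EBIT − I) = £37,349,250.40 / £12,545,350.40 = 2.9771.
%ΔEPS = DCL × %ΔSales = 2.9771 × +23.3% = +69.4%.

+69.4%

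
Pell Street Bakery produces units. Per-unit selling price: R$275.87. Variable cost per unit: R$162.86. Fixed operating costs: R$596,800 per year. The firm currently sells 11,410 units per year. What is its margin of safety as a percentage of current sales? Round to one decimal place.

53.7%

Each unit contributes R$275.87 − R$162.86 = R$113.01. Break-even units = R$596,800 ÷ R$113.01 = 5,280.95; break-even revenue = 5,280.95 × R$275.87 = R$1,456,855.29.
Current sales = 11,410 × R$275.87 = R$3,147,676.70.
Margin of safety = (R$3,147,676.70 − R$1,456,855.29) ÷ R$3,147,676.70 = 53.7%.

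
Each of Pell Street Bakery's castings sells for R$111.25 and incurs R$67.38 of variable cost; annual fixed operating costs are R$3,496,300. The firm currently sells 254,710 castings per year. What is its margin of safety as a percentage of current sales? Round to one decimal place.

68.7%

Each unit contributes R$111.25 − R$67.38 = R$43.87. Break-even units = R$3,496,300 ÷ R$43.87 = 79,696.83; break-even revenue = 79,696.83 × R$111.25 = R$8,866,272.51.
Current sales = 254,710 × R$111.25 = R$28,336,487.50.
Margin of safety = (R$28,336,487.50 − R$8,866,272.51) ÷ R$28,336,487.50 = 68.7%.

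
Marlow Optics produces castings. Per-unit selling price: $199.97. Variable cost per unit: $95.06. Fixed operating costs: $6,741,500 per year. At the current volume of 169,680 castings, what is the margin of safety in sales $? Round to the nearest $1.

Unit CM = price − variable cost = $199.97 − $95.06 = $104.91. Break-even units = $6,741,500 ÷ $104.91 = 64,259.84; break-even revenue = 64,259.84 × $199.97 = $12,850,040.56.
Current sales = 169,680 × $199.97 = $33,930,909.60.
Margin of safety = $33,930,909.60 − $12,850,040.56 = $21,080,869.

$21,080,869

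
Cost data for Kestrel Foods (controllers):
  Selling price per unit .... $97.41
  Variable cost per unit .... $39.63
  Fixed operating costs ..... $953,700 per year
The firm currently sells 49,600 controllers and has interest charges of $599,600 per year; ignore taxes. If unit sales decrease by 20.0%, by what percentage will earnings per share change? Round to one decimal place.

-43.7%

At 49,600 units, contribution = 49,600 × $57.78 = $2,865,888.00.
Subtracting fixed costs: EBIT = $2,865,888.00 − $953,700 = $1,912,188.00.
After interest of $599,600.00, pre-tax earnings = $1,312,588.00.
DCL = total CM / (EBIT − I) = $2,865,888.00 / $1,312,588.00 = 2.1834.
EPS therefore changes by 2.1834 × (-20.0%) = -43.7%.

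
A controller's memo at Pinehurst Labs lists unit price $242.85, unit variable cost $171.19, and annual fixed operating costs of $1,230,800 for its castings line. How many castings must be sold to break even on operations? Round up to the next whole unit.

Each unit contributes $242.85 − $171.19 = $71.66.
Break-even Q = $1,230,800 / $71.66 = 17,175.55 → 17,176 castings.

17,176 castings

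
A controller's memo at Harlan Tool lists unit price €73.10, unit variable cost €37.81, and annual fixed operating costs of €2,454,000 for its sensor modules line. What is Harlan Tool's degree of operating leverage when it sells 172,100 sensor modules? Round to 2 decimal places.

1.68

Contribution at this volume is 172,100 × €35.29 = €6,073,409.00.
EBIT = €6,073,409.00 − €2,454,000 = €3,619,409.00.
So DOL = total CM / EBIT = €6,073,409.00 / €3,619,409.00 = 1.6780.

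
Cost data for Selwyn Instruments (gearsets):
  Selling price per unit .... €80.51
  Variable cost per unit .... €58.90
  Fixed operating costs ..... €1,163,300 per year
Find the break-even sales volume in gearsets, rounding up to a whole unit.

Each unit contributes €80.51 − €58.90 = €21.61.
Break-even volume = fixed costs ÷ CM per unit = €1,163,300 ÷ €21.61 = 53,831.56, so 53,832 gearsets.

53,832 gearsets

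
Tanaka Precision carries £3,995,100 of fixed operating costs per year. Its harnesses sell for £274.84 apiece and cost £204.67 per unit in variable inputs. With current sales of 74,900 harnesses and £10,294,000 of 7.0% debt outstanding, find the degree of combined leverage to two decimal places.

Contribution at this volume is 74,900 × £70.17 = £5,255,733.00.
EBIT = £5,255,733.00 − £3,995,100 = £1,260,633.00. Interest = £720,580.00.
DOL = £5,255,733.00 ÷ £1,260,633.00 = 4.1691; DFL = £1,260,633.00 ÷ £540,053.00 = 2.3343.
DCL = DOL × DFL = 4.1691 × 2.3343 = 9.7319.

9.73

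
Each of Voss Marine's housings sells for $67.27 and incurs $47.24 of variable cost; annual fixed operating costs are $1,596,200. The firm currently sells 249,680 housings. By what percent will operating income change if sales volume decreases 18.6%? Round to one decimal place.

-27.3%

At 249,680 units, contribution = 249,680 × $20.03 = $5,001,090.40.
Subtracting fixed costs: EBIT = $5,001,090.40 − $1,596,200 = $3,404,890.40.
DOL = contribution ÷ EBIT = $5,001,090.40 ÷ $3,404,890.40 = 1.4688.
So EBIT moves 1.4688 × (-18.6%) = -27.3%.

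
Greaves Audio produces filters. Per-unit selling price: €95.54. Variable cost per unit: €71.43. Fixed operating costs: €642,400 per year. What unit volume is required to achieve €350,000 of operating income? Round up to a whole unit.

Contribution margin per unit = €95.54 − €71.43 = €24.11.
Required volume = (fixed costs + target profit) ÷ CM = (€642,400 + €350,000) ÷ €24.11 = 41,161.34, so 41,162 filters.

41,162 filters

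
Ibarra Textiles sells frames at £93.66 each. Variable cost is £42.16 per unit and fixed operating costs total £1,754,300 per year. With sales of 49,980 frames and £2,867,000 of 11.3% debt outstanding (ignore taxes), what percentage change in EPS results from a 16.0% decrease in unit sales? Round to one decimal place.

Contribution at this volume is 49,980 × £51.50 = £2,573,970.00.
Subtracting fixed costs: EBIT = £2,573,970.00 − £1,754,300 = £819,670.00.
After interest of £323,971.00, pre-tax earnings = £495,699.00.
Degree of combined leverage = contribution ÷ (EBIT − I) = £2,573,970.00 ÷ £495,699.00 = 5.1926.
%ΔEPS = DCL × %ΔSales = 5.1926 × -16.0% = -83.1%.

-83.1%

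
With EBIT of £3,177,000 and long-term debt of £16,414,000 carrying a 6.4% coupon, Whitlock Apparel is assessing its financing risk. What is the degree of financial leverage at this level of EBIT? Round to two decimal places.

1.49

Annual interest charges come to £1,050,496.00.
DFL = EBIT ÷ (EBIT − I) = £3,177,000 ÷ (£3,177,000 − £1,050,496.00) = £3,177,000 ÷ £2,126,504.00 = 1.4940.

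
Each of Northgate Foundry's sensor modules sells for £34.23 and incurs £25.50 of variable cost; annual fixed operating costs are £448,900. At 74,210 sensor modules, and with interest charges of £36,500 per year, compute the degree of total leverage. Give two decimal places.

3.99

Contribution at this volume is 74,210 × £8.73 = £647,853.30.
Operating income = contribution − fixed costs = £647,853.30 − £448,900 = £198,953.30. Interest = £36,500.00, so EBIT − I = £162,453.30.
DCL = contribution ÷ (EBIT − I) = £647,853.30 ÷ £162,453.30 = 3.9879.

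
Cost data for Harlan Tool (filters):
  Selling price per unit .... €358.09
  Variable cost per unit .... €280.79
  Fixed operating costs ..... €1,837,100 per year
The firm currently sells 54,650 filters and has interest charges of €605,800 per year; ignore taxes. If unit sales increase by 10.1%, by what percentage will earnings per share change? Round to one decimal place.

+23.9%

Contribution at this volume is 54,650 × €77.30 = €4,224,445.00.
Operating income = contribution − fixed costs = €4,224,445.00 − €1,837,100 = €2,387,345.00.
After interest of €605,800.00, pre-tax earnings = €1,781,545.00.
DCL = total CM / (EBIT − I) = €4,224,445.00 / €1,781,545.00 = 2.3712.
EPS therefore changes by 2.3712 × (+10.1%) = +23.9%.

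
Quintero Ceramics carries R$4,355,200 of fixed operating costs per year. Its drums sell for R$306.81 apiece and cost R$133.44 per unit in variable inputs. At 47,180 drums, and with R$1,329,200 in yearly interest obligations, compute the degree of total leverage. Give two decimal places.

3.28

At 47,180 units, contribution = 47,180 × R$173.37 = R$8,179,596.60.
Subtracting fixed costs: EBIT = R$8,179,596.60 − R$4,355,200 = R$3,824,396.60. Interest = R$1,329,200.00, so EBIT − I = R$2,495,196.60.
Degree of total leverage = total CM / (EBIT − interest) = R$8,179,596.60 / R$2,495,196.60 = 3.2781.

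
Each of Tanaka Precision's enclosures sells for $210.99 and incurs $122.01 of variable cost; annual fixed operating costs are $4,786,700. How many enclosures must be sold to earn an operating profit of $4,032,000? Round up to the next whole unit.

Contribution margin per unit = $210.99 − $122.01 = $88.98.
Required volume = (fixed costs + target profit) ÷ CM = ($4,786,700 + $4,032,000) ÷ $88.98 = 99,108.79, so 99,109 enclosures.

99,109 enclosures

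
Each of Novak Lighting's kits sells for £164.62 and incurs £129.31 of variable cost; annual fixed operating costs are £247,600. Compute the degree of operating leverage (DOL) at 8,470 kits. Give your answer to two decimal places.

Total contribution margin = 8,470 × £35.31 = £299,075.70.
Subtracting fixed costs: EBIT = £299,075.70 − £247,600 = £51,475.70.
Degree of operating leverage = £299,075.70 / £51,475.70 = 5.8100.

5.81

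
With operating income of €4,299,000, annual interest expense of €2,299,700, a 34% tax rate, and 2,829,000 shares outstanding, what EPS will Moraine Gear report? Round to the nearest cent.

€0.47

Interest = €2,299,700.00, so EBT = €4,299,000 − €2,299,700.00 = €1,999,300.00.
After tax at 34%: net income = €1,999,300.00 × 0.66 = €1,319,538.00.
Per share: €1,319,538.00 / 2,829,000 shares = €0.47.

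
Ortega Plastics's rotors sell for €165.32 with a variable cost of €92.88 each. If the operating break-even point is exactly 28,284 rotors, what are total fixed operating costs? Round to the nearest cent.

€2,048,892.96

Contribution margin per unit = €165.32 − €92.88 = €72.44.
Fixed costs = break-even units × CM = 28,284 × €72.44 = €2,048,892.96.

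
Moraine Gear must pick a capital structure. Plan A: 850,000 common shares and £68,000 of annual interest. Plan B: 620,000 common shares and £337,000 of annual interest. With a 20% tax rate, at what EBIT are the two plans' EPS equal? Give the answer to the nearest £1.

£1,062,130

At indifference, (EBIT − 68,000)(1 − t)/850,000 = (EBIT − 337,000)(1 − t)/620,000.
The (1 − t) factor cancels: (EBIT − 68,000) × 620,000 = (EBIT − 337,000) × 850,000.
Solving, EBIT = (337,000·850,000 − 68,000·620,000) / (850,000 − 620,000) = 244,290,000,000 / 230,000 = 1,062,130.43.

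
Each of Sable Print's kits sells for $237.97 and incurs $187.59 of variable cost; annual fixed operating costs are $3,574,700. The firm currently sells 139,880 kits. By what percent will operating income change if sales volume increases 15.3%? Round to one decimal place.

Total contribution margin = 139,880 × $50.38 = $7,047,154.40.
Subtracting fixed costs: EBIT = $7,047,154.40 − $3,574,700 = $3,472,454.40.
DOL = contribution ÷ EBIT = $7,047,154.40 ÷ $3,472,454.40 = 2.0294.
So EBIT moves 2.0294 × (+15.3%) = +31.1%.

+31.1%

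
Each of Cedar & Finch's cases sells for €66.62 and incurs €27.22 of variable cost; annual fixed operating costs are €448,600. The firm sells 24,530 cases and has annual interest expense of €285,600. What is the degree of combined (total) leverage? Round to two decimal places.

Total contribution margin = 24,530 × €39.40 = €966,482.00.
Operating income = contribution − fixed costs = €966,482.00 − €448,600 = €517,882.00. Interest = €285,600.00, so EBIT − I = €232,282.00.
Degree of total leverage = total CM / (EBIT − interest) = €966,482.00 / €232,282.00 = 4.1608.

4.16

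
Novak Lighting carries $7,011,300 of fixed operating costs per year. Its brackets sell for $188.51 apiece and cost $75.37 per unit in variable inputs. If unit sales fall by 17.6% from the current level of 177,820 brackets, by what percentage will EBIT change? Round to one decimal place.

At 177,820 units, contribution = 177,820 × $113.14 = $20,118,554.80.
Subtracting fixed costs: EBIT = $20,118,554.80 − $7,011,300 = $13,107,254.80.
Degree of operating leverage = $20,118,554.80 / $13,107,254.80 = 1.5349.
Operating income changes by 1.5349 × -17.6% = -27.0%.

-27.0%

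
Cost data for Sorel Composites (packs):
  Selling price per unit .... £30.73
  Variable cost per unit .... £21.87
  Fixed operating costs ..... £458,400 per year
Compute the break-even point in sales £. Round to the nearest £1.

CM per unit = £30.73 − £21.87 = £8.86; CM ratio = £8.86 / £30.73 = 0.2883.
Break-even revenue = fixed costs × price ÷ CM = £458,400 × £30.73 ÷ £8.86 = £1,589,913.

£1,589,913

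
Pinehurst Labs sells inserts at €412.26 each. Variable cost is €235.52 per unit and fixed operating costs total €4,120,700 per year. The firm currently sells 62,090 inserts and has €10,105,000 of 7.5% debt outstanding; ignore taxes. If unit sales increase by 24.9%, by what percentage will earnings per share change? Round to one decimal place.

Contribution at this volume is 62,090 × €176.74 = €10,973,786.60.
EBIT = €10,973,786.60 − €4,120,700 = €6,853,086.60.
After interest of €757,875.00, pre-tax earnings = €6,095,211.60.
Degree of combined leverage = contribution ÷ (EBIT − I) = €10,973,786.60 ÷ €6,095,211.60 = 1.8004.
%ΔEPS = DCL × %ΔSales = 1.8004 × +24.9% = +44.8%.

+44.8%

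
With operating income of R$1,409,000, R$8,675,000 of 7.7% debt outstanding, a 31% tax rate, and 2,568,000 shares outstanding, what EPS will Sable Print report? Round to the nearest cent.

Pre-tax income = R$1,409,000 − R$667,975.00 = R$741,025.00.
After tax at 31%: net income = R$741,025.00 × 0.69 = R$511,307.25.
EPS = R$511,307.25 ÷ 2,568,000 = R$0.20.

R$0.20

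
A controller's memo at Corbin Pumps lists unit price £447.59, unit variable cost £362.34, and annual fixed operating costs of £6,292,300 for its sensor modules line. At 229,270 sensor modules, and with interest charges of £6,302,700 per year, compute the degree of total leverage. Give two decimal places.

Contribution at this volume is 229,270 × £85.25 = £19,545,267.50.
Operating income = contribution − fixed costs = £19,545,267.50 − £6,292,300 = £13,252,967.50. Interest = £6,302,700.00, so EBIT − I = £6,950,267.50.
DCL = contribution ÷ (EBIT − I) = £19,545,267.50 ÷ £6,950,267.50 = 2.8122.

2.81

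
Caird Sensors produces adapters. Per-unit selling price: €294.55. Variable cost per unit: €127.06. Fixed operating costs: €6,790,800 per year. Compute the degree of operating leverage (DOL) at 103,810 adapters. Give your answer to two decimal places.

Total contribution margin = 103,810 × €167.49 = €17,387,136.90.
EBIT = €17,387,136.90 − €6,790,800 = €10,596,336.90.
So DOL = total CM / EBIT = €17,387,136.90 / €10,596,336.90 = 1.6409.

1.64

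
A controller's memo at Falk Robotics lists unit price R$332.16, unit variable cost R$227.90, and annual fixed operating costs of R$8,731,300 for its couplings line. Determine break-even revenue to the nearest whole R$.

R$27,816,887

Contribution margin per unit = R$332.16 − R$227.90 = R$104.26, a CM ratio of R$104.26 ÷ R$332.16 = 0.3139.
Break-even revenue = fixed costs × price ÷ CM = R$8,731,300 × R$332.16 ÷ R$104.26 = R$27,816,887.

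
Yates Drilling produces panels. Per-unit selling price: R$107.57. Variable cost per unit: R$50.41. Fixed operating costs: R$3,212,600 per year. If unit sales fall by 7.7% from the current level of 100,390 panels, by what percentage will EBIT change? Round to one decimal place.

-17.5%

Total contribution margin = 100,390 × R$57.16 = R$5,738,292.40.
Subtracting fixed costs: EBIT = R$5,738,292.40 − R$3,212,600 = R$2,525,692.40.
DOL = contribution ÷ EBIT = R$5,738,292.40 ÷ R$2,525,692.40 = 2.2720.
%ΔEBIT = DOL × %ΔSales = 2.2720 × -7.7% = -17.5%.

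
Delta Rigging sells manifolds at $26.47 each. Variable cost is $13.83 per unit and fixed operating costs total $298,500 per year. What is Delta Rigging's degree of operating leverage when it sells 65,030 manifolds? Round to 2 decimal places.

Contribution at this volume is 65,030 × $12.64 = $821,979.20.
EBIT = $821,979.20 − $298,500 = $523,479.20.
Degree of operating leverage = $821,979.20 / $523,479.20 = 1.5702.

1.57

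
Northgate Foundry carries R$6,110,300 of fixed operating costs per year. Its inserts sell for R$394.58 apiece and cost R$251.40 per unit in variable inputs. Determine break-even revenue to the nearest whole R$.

R$16,838,959

CM per unit = R$394.58 − R$251.40 = R$143.18; CM ratio = R$143.18 / R$394.58 = 0.3629.
Break-even revenue = fixed costs × price ÷ CM = R$6,110,300 × R$394.58 ÷ R$143.18 = R$16,838,959.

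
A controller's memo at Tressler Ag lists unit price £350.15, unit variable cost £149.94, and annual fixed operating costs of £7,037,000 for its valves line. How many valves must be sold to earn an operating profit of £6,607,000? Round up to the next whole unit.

68,149 valves

Each unit contributes £350.15 − £149.94 = £200.21.
Need Q such that Q × £200.21 − £7,037,000 = £6,607,000, i.e. Q = £13,644,000 / £200.21 = 68,148.44 → 68,149.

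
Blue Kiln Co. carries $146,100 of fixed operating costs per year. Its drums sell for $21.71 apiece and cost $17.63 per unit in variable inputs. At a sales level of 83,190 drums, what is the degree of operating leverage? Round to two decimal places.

At 83,190 units, contribution = 83,190 × $4.08 = $339,415.20.
Subtracting fixed costs: EBIT = $339,415.20 − $146,100 = $193,315.20.
DOL = contribution ÷ EBIT = $339,415.20 ÷ $193,315.20 = 1.7558.

1.76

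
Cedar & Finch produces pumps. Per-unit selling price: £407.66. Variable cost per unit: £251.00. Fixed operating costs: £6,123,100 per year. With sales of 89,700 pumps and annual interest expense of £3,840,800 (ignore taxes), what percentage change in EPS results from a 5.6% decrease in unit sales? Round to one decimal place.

Total contribution margin = 89,700 × £156.66 = £14,052,402.00.
Subtracting fixed costs: EBIT = £14,052,402.00 − £6,123,100 = £7,929,302.00.
Interest = £3,840,800.00, so EBIT − I = £4,088,502.00.
Degree of combined leverage = contribution ÷ (EBIT − I) = £14,052,402.00 ÷ £4,088,502.00 = 3.4371.
%ΔEPS = DCL × %ΔSales = 3.4371 × -5.6% = -19.2%.

-19.2%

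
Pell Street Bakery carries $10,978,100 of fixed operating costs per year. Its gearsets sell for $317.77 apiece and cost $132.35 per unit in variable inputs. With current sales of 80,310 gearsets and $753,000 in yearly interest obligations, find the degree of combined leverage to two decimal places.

4.71

Contribution at this volume is 80,310 × $185.42 = $14,891,080.20.
Operating income = contribution − fixed costs = $14,891,080.20 − $10,978,100 = $3,912,980.20. Interest = $753,000.00, so EBIT − I = $3,159,980.20.
DCL = contribution ÷ (EBIT − I) = $14,891,080.20 ÷ $3,159,980.20 = 4.7124.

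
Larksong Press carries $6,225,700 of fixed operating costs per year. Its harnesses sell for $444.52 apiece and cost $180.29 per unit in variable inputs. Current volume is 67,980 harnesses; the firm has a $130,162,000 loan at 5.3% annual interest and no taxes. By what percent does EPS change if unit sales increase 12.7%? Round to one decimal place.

+47.2%

Total contribution margin = 67,980 × $264.23 = $17,962,355.40.
Subtracting fixed costs: EBIT = $17,962,355.40 − $6,225,700 = $11,736,655.40.
After interest of $6,898,586.00, pre-tax earnings = $4,838,069.40.
DCL = total CM / (EBIT − I) = $17,962,355.40 / $4,838,069.40 = 3.7127.
EPS therefore changes by 3.7127 × (+12.7%) = +47.2%.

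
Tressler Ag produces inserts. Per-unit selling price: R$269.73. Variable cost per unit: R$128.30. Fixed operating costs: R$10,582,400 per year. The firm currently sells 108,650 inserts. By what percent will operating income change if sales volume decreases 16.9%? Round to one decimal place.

Contribution at this volume is 108,650 × R$141.43 = R$15,366,369.50.
EBIT = R$15,366,369.50 − R$10,582,400 = R$4,783,969.50.
Degree of operating leverage = R$15,366,369.50 / R$4,783,969.50 = 3.2121.
%ΔEBIT = DOL × %ΔSales = 3.2121 × -16.9% = -54.3%.

-54.3%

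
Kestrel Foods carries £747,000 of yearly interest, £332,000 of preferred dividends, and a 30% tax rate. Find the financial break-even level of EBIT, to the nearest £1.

£1,221,286

Preferred dividends are paid after tax, so their pre-tax equivalent is £332,000 ÷ (1 − 0.30) = £474,285.71.
Financial break-even EBIT = interest + D_p ÷ (1 − t) = £747,000 + £474,285.71 = £1,221,285.71.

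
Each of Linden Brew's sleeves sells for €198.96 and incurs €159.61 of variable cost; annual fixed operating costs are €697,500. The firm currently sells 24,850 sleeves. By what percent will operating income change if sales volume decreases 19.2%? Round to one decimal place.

At 24,850 units, contribution = 24,850 × €39.35 = €977,847.50.
Subtracting fixed costs: EBIT = €977,847.50 − €697,500 = €280,347.50.
DOL = contribution ÷ EBIT = €977,847.50 ÷ €280,347.50 = 3.4880.
%ΔEBIT = DOL × %ΔSales = 3.4880 × -19.2% = -67.0%.

-67.0%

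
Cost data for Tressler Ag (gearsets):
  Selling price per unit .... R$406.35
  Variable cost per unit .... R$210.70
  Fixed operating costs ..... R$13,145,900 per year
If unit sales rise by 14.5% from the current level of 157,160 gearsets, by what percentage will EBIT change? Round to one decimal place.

+25.3%

At 157,160 units, contribution = 157,160 × R$195.65 = R$30,748,354.00.
Operating income = contribution − fixed costs = R$30,748,354.00 − R$13,145,900 = R$17,602,454.00.
So DOL = total CM / EBIT = R$30,748,354.00 / R$17,602,454.00 = 1.7468.
%ΔEBIT = DOL × %ΔSales = 1.7468 × +14.5% = +25.3%.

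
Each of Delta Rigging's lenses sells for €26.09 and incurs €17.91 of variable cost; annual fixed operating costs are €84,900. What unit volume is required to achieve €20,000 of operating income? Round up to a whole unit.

Each unit contributes €26.09 − €17.91 = €8.18.
Required volume = (fixed costs + target profit) ÷ CM = (€84,900 + €20,000) ÷ €8.18 = 12,823.96, so 12,824 lenses.

12,824 lenses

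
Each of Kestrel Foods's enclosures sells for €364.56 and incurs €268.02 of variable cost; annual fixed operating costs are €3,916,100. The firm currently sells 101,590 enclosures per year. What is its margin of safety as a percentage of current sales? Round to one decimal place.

Each unit contributes €364.56 − €268.02 = €96.54. Break-even units = €3,916,100 ÷ €96.54 = 40,564.53; break-even revenue = 40,564.53 × €364.56 = €14,788,206.09.
Actual sales revenue = 101,590 × €364.56 = €37,035,650.40.
Margin of safety = (€37,035,650.40 − €14,788,206.09) ÷ €37,035,650.40 = 60.1%.

60.1%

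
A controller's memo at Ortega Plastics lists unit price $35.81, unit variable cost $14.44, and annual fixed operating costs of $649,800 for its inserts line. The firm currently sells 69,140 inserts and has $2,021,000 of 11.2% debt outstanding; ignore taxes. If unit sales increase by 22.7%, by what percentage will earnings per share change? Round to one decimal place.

+55.8%

Total contribution margin = 69,140 × $21.37 = $1,477,521.80.
EBIT = $1,477,521.80 − $649,800 = $827,721.80.
After interest of $226,352.00, pre-tax earnings = $601,369.80.
DCL = total CM / (EBIT − I) = $1,477,521.80 / $601,369.80 = 2.4569.
%ΔEPS = DCL × %ΔSales = 2.4569 × +22.7% = +55.8%.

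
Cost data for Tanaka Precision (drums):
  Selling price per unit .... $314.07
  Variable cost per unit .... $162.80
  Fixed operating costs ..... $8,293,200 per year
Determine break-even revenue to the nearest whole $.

$17,218,519

Contribution margin per unit = $314.07 − $162.80 = $151.27, a CM ratio of $151.27 ÷ $314.07 = 0.4816.
Break-even revenue = fixed costs × price ÷ CM = $8,293,200 × $314.07 ÷ $151.27 = $17,218,519.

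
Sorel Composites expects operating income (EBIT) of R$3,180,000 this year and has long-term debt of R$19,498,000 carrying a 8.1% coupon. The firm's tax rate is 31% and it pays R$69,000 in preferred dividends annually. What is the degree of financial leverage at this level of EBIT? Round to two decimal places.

2.12

Annual interest charges come to R$1,579,338.00.
Pre-tax preferred-dividend burden = R$69,000 ÷ (1 − 0.31) = R$100,000.00.
DFL = EBIT ÷ [EBIT − I − D_p/(1−t)] = R$3,180,000 ÷ [R$3,180,000 − R$1,579,338.00 − R$100,000.00] = R$3,180,000 ÷ R$1,500,662.00 = 2.1191.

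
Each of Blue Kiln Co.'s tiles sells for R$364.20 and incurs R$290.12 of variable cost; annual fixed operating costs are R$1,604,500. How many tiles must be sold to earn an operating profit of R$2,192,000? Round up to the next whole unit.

51,249 tiles

Each unit contributes R$364.20 − R$290.12 = R$74.08.
Need Q such that Q × R$74.08 − R$1,604,500 = R$2,192,000, i.e. Q = R$3,796,500 / R$74.08 = 51,248.65 → 51,249.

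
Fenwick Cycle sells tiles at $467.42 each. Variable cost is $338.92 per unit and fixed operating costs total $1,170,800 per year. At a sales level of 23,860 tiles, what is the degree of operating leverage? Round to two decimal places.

Total contribution margin = 23,860 × $128.50 = $3,066,010.00.
EBIT = $3,066,010.00 − $1,170,800 = $1,895,210.00.
DOL = contribution ÷ EBIT = $3,066,010.00 ÷ $1,895,210.00 = 1.6178.

1.62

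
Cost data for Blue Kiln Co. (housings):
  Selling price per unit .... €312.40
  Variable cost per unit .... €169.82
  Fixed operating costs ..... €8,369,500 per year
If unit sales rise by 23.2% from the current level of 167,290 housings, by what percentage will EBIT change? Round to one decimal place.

+35.7%

At 167,290 units, contribution = 167,290 × €142.58 = €23,852,208.20.
EBIT = €23,852,208.20 − €8,369,500 = €15,482,708.20.
DOL = contribution ÷ EBIT = €23,852,208.20 ÷ €15,482,708.20 = 1.5406.
Operating income changes by 1.5406 × +23.2% = +35.7%.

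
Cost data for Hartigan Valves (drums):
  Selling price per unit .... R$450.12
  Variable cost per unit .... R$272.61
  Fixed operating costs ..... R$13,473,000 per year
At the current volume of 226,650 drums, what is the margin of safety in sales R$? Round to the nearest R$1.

Each unit contributes R$450.12 − R$272.61 = R$177.51. Break-even units = R$13,473,000 ÷ R$177.51 = 75,899.95; break-even revenue = 75,899.95 × R$450.12 = R$34,164,085.18.
Actual sales revenue = 226,650 × R$450.12 = R$102,019,698.00.
Margin of safety = R$102,019,698.00 − R$34,164,085.18 = R$67,855,613.

R$67,855,613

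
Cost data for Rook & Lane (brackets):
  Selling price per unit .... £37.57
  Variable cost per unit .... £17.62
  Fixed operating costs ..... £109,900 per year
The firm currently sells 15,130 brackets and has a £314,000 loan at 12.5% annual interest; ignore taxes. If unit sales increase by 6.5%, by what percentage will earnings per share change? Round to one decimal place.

At 15,130 units, contribution = 15,130 × £19.95 = £301,843.50.
EBIT = £301,843.50 − £109,900 = £191,943.50.
Interest = £39,250.00, so EBIT − I = £152,693.50.
DCL = total CM / (EBIT − I) = £301,843.50 / £152,693.50 = 1.9768.
%ΔEPS = DCL × %ΔSales = 1.9768 × +6.5% = +12.8%.

+12.8%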